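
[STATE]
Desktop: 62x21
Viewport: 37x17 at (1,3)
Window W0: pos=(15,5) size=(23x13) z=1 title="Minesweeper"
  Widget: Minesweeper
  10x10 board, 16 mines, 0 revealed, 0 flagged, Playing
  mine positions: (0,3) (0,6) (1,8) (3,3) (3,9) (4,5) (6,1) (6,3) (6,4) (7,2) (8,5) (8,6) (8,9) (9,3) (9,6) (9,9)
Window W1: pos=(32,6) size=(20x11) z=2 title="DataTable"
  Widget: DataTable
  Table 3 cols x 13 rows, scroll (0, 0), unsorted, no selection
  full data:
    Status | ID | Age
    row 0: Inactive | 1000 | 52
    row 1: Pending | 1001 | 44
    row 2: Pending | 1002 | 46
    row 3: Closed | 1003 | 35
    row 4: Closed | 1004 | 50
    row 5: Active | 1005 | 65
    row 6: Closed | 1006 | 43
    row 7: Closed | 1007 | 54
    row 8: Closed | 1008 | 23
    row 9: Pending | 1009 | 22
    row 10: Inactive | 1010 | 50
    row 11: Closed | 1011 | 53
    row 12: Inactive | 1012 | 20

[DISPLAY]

                                     
                                     
              ┏━━━━━━━━━━━━━━━━━━━━━┓
              ┃ Minesweeper    ┏━━━━━
              ┠────────────────┃ Data
              ┃■■■■■■■■■■      ┠─────
              ┃■■■■■■■■■■      ┃Statu
              ┃■■■■■■■■■■      ┃─────
              ┃■■■■■■■■■■      ┃Inact
              ┃■■■■■■■■■■      ┃Pendi
              ┃■■■■■■■■■■      ┃Pendi
              ┃■■■■■■■■■■      ┃Close
              ┃■■■■■■■■■■      ┃Close
              ┃■■■■■■■■■■      ┗━━━━━
              ┗━━━━━━━━━━━━━━━━━━━━━┛
                                     
                                     


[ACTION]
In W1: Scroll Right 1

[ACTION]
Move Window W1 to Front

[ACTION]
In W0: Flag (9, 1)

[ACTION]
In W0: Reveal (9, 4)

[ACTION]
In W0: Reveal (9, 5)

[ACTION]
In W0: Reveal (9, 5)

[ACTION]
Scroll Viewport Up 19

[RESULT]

                                     
                                     
                                     
                                     
                                     
              ┏━━━━━━━━━━━━━━━━━━━━━┓
              ┃ Minesweeper    ┏━━━━━
              ┠────────────────┃ Data
              ┃■■■■■■■■■■      ┠─────
              ┃■■■■■■■■■■      ┃Statu
              ┃■■■■■■■■■■      ┃─────
              ┃■■■■■■■■■■      ┃Inact
              ┃■■■■■■■■■■      ┃Pendi
              ┃■■■■■■■■■■      ┃Pendi
              ┃■■■■■■■■■■      ┃Close
              ┃■■■■■■■■■■      ┃Close
              ┃■■■■■■■■■■      ┗━━━━━


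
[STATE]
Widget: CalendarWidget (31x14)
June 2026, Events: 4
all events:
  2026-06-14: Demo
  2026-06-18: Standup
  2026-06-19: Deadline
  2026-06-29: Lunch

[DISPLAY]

           June 2026           
Mo Tu We Th Fr Sa Su           
 1  2  3  4  5  6  7           
 8  9 10 11 12 13 14*          
15 16 17 18* 19* 20 21         
22 23 24 25 26 27 28           
29* 30                         
                               
                               
                               
                               
                               
                               
                               


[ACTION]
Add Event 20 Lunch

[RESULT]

           June 2026           
Mo Tu We Th Fr Sa Su           
 1  2  3  4  5  6  7           
 8  9 10 11 12 13 14*          
15 16 17 18* 19* 20* 21        
22 23 24 25 26 27 28           
29* 30                         
                               
                               
                               
                               
                               
                               
                               


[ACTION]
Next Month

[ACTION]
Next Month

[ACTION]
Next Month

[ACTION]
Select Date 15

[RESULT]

         September 2026        
Mo Tu We Th Fr Sa Su           
    1  2  3  4  5  6           
 7  8  9 10 11 12 13           
14 [15] 16 17 18 19 20         
21 22 23 24 25 26 27           
28 29 30                       
                               
                               
                               
                               
                               
                               
                               


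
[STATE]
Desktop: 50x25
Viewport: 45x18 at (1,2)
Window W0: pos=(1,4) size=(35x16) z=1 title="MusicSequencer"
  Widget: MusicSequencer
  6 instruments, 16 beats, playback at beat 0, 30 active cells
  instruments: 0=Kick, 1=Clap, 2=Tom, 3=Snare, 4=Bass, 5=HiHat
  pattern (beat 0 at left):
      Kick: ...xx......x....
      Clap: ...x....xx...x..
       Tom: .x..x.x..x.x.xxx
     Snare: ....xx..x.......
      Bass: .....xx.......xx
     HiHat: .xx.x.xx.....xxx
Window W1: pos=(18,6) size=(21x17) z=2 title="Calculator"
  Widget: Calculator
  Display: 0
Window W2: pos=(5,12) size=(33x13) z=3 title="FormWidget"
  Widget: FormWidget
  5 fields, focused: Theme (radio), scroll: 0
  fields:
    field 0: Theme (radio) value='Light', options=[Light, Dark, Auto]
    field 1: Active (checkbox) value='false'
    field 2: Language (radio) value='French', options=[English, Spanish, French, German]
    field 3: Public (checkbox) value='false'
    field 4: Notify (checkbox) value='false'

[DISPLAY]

                                             
                                             
┏━━━━━━━━━━━━━━━━━━━━━━━━━━━━━━━━━┓          
┃ MusicSequencer                  ┃          
┠────────────────┏━━━━━━━━━━━━━━━━━━━┓       
┃      ▼123456789┃ Calculator        ┃       
┃  Kick···██·····┠───────────────────┨       
┃  Clap···█····██┃                  0┃       
┃   Tom·█··█·█··█┃┌───┬───┬───┬───┐  ┃       
┃ Snare····██··█·┃│ 7 │ 8 │ 9 │ ÷ │  ┃       
┃  B┏━━━━━━━━━━━━━━━━━━━━━━━━━━━━━━━┓┃       
┃ Hi┃ FormWidget                    ┃┃       
┃   ┠───────────────────────────────┨┃       
┃   ┃> Theme:      (●) Light  ( ) Da┃┃       
┃   ┃  Active:     [ ]              ┃┃       
┃   ┃  Language:   ( ) English  ( ) ┃┃       
┃   ┃  Public:     [ ]              ┃┃       
┗━━━┃  Notify:     [ ]              ┃┃       


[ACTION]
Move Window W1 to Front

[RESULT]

                                             
                                             
┏━━━━━━━━━━━━━━━━━━━━━━━━━━━━━━━━━┓          
┃ MusicSequencer                  ┃          
┠────────────────┏━━━━━━━━━━━━━━━━━━━┓       
┃      ▼123456789┃ Calculator        ┃       
┃  Kick···██·····┠───────────────────┨       
┃  Clap···█····██┃                  0┃       
┃   Tom·█··█·█··█┃┌───┬───┬───┬───┐  ┃       
┃ Snare····██··█·┃│ 7 │ 8 │ 9 │ ÷ │  ┃       
┃  B┏━━━━━━━━━━━━┃├───┼───┼───┼───┤  ┃       
┃ Hi┃ FormWidget ┃│ 4 │ 5 │ 6 │ × │  ┃       
┃   ┠────────────┃├───┼───┼───┼───┤  ┃       
┃   ┃> Theme:    ┃│ 1 │ 2 │ 3 │ - │  ┃       
┃   ┃  Active:   ┃├───┼───┼───┼───┤  ┃       
┃   ┃  Language: ┃│ 0 │ . │ = │ + │  ┃       
┃   ┃  Public:   ┃├───┼───┼───┼───┤  ┃       
┗━━━┃  Notify:   ┃│ C │ MC│ MR│ M+│  ┃       


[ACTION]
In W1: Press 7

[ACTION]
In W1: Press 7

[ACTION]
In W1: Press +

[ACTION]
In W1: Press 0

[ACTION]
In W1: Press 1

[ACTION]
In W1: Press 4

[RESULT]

                                             
                                             
┏━━━━━━━━━━━━━━━━━━━━━━━━━━━━━━━━━┓          
┃ MusicSequencer                  ┃          
┠────────────────┏━━━━━━━━━━━━━━━━━━━┓       
┃      ▼123456789┃ Calculator        ┃       
┃  Kick···██·····┠───────────────────┨       
┃  Clap···█····██┃                 14┃       
┃   Tom·█··█·█··█┃┌───┬───┬───┬───┐  ┃       
┃ Snare····██··█·┃│ 7 │ 8 │ 9 │ ÷ │  ┃       
┃  B┏━━━━━━━━━━━━┃├───┼───┼───┼───┤  ┃       
┃ Hi┃ FormWidget ┃│ 4 │ 5 │ 6 │ × │  ┃       
┃   ┠────────────┃├───┼───┼───┼───┤  ┃       
┃   ┃> Theme:    ┃│ 1 │ 2 │ 3 │ - │  ┃       
┃   ┃  Active:   ┃├───┼───┼───┼───┤  ┃       
┃   ┃  Language: ┃│ 0 │ . │ = │ + │  ┃       
┃   ┃  Public:   ┃├───┼───┼───┼───┤  ┃       
┗━━━┃  Notify:   ┃│ C │ MC│ MR│ M+│  ┃       


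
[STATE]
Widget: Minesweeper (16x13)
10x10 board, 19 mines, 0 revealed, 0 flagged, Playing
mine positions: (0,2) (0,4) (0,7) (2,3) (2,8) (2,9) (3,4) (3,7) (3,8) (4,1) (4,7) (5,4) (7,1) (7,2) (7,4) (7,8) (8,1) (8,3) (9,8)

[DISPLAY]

■■■■■■■■■■      
■■■■■■■■■■      
■■■■■■■■■■      
■■■■■■■■■■      
■■■■■■■■■■      
■■■■■■■■■■      
■■■■■■■■■■      
■■■■■■■■■■      
■■■■■■■■■■      
■■■■■■■■■■      
                
                
                


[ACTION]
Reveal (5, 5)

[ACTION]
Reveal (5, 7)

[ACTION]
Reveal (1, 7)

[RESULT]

■■■■■■■■■■      
■■■■■■■2■■      
■■■■■■■■■■      
■■■■■■■■■■      
■■■■■■■■■■      
■■■■■1■1■■      
■■■■■■■■■■      
■■■■■■■■■■      
■■■■■■■■■■      
■■■■■■■■■■      
                
                
                


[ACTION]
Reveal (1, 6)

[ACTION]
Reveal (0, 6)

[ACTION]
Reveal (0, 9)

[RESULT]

■■■■■■1■1       
■■■■■■1232      
■■■■■■■■■■      
■■■■■■■■■■      
■■■■■■■■■■      
■■■■■1■1■■      
■■■■■■■■■■      
■■■■■■■■■■      
■■■■■■■■■■      
■■■■■■■■■■      
                
                
                


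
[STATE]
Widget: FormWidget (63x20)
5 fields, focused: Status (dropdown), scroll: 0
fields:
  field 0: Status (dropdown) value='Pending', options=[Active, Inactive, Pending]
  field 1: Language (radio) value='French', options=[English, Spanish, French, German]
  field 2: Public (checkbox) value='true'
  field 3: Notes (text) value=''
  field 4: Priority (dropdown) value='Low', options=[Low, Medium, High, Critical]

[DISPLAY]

> Status:     [Pending                                       ▼]
  Language:   ( ) English  ( ) Spanish  (●) French  ( ) German 
  Public:     [x]                                              
  Notes:      [                                               ]
  Priority:   [Low                                           ▼]
                                                               
                                                               
                                                               
                                                               
                                                               
                                                               
                                                               
                                                               
                                                               
                                                               
                                                               
                                                               
                                                               
                                                               
                                                               


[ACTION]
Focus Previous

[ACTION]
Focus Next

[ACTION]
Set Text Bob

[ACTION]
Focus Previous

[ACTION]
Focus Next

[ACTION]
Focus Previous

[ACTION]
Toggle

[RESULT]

  Status:     [Pending                                       ▼]
  Language:   ( ) English  ( ) Spanish  (●) French  ( ) German 
  Public:     [x]                                              
  Notes:      [                                               ]
> Priority:   [Low                                           ▼]
                                                               
                                                               
                                                               
                                                               
                                                               
                                                               
                                                               
                                                               
                                                               
                                                               
                                                               
                                                               
                                                               
                                                               
                                                               


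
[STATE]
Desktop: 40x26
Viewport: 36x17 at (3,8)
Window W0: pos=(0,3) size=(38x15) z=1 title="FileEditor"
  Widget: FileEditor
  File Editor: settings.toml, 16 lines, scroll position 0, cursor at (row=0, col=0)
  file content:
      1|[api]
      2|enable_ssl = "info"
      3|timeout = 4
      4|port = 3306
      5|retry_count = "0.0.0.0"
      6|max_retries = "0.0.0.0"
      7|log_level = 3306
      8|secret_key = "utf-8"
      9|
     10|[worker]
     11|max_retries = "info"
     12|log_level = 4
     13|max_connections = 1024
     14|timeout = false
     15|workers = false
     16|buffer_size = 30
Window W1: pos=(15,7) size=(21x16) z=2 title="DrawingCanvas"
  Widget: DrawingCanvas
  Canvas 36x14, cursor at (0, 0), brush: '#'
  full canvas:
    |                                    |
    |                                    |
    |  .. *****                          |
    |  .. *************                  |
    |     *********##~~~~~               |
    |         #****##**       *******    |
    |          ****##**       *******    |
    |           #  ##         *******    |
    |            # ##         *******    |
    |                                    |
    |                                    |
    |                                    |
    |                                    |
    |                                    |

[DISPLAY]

meout = 4   ┃ DrawingCanvas     ┃░┃ 
rt = 3306   ┠───────────────────┨░┃ 
try_count = ┃+                  ┃░┃ 
x_retries = ┃                   ┃░┃ 
g_level = 33┃  .. *****         ┃░┃ 
cret_key = "┃  .. ************* ┃░┃ 
            ┃     *********##~~~┃░┃ 
orker]      ┃         #****##** ┃░┃ 
x_retries = ┃          ****##** ┃▼┃ 
━━━━━━━━━━━━┃           #  ##   ┃━┛ 
            ┃            # ##   ┃   
            ┃                   ┃   
            ┃                   ┃   
            ┃                   ┃   
            ┗━━━━━━━━━━━━━━━━━━━┛   
                                    
                                    


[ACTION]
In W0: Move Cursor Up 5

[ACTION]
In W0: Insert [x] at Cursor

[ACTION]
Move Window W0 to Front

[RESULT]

meout = 4                        ░┃ 
rt = 3306                        ░┃ 
try_count = "0.0.0.0"            ░┃ 
x_retries = "0.0.0.0"            ░┃ 
g_level = 3306                   ░┃ 
cret_key = "utf-8"               ░┃ 
                                 ░┃ 
orker]                           ░┃ 
x_retries = "info"               ▼┃ 
━━━━━━━━━━━━━━━━━━━━━━━━━━━━━━━━━━┛ 
            ┃            # ##   ┃   
            ┃                   ┃   
            ┃                   ┃   
            ┃                   ┃   
            ┗━━━━━━━━━━━━━━━━━━━┛   
                                    
                                    


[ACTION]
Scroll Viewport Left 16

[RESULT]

┃timeout = 4                        
┃port = 3306                        
┃retry_count = "0.0.0.0"            
┃max_retries = "0.0.0.0"            
┃log_level = 3306                   
┃secret_key = "utf-8"               
┃                                   
┃[worker]                           
┃max_retries = "info"               
┗━━━━━━━━━━━━━━━━━━━━━━━━━━━━━━━━━━━
               ┃            # ##   ┃
               ┃                   ┃
               ┃                   ┃
               ┃                   ┃
               ┗━━━━━━━━━━━━━━━━━━━┛
                                    
                                    


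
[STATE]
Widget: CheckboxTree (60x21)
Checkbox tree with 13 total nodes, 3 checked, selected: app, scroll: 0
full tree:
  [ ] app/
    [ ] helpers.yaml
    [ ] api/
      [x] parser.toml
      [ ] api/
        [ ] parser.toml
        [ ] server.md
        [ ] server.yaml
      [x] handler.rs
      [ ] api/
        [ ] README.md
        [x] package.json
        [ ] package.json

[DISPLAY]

>[-] app/                                                   
   [ ] helpers.yaml                                         
   [-] api/                                                 
     [x] parser.toml                                        
     [ ] api/                                               
       [ ] parser.toml                                      
       [ ] server.md                                        
       [ ] server.yaml                                      
     [x] handler.rs                                         
     [-] api/                                               
       [ ] README.md                                        
       [x] package.json                                     
       [ ] package.json                                     
                                                            
                                                            
                                                            
                                                            
                                                            
                                                            
                                                            
                                                            


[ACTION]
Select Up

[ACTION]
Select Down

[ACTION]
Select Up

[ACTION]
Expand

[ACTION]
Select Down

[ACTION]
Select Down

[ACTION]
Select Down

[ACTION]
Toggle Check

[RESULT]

 [-] app/                                                   
   [ ] helpers.yaml                                         
   [-] api/                                                 
>    [ ] parser.toml                                        
     [ ] api/                                               
       [ ] parser.toml                                      
       [ ] server.md                                        
       [ ] server.yaml                                      
     [x] handler.rs                                         
     [-] api/                                               
       [ ] README.md                                        
       [x] package.json                                     
       [ ] package.json                                     
                                                            
                                                            
                                                            
                                                            
                                                            
                                                            
                                                            
                                                            


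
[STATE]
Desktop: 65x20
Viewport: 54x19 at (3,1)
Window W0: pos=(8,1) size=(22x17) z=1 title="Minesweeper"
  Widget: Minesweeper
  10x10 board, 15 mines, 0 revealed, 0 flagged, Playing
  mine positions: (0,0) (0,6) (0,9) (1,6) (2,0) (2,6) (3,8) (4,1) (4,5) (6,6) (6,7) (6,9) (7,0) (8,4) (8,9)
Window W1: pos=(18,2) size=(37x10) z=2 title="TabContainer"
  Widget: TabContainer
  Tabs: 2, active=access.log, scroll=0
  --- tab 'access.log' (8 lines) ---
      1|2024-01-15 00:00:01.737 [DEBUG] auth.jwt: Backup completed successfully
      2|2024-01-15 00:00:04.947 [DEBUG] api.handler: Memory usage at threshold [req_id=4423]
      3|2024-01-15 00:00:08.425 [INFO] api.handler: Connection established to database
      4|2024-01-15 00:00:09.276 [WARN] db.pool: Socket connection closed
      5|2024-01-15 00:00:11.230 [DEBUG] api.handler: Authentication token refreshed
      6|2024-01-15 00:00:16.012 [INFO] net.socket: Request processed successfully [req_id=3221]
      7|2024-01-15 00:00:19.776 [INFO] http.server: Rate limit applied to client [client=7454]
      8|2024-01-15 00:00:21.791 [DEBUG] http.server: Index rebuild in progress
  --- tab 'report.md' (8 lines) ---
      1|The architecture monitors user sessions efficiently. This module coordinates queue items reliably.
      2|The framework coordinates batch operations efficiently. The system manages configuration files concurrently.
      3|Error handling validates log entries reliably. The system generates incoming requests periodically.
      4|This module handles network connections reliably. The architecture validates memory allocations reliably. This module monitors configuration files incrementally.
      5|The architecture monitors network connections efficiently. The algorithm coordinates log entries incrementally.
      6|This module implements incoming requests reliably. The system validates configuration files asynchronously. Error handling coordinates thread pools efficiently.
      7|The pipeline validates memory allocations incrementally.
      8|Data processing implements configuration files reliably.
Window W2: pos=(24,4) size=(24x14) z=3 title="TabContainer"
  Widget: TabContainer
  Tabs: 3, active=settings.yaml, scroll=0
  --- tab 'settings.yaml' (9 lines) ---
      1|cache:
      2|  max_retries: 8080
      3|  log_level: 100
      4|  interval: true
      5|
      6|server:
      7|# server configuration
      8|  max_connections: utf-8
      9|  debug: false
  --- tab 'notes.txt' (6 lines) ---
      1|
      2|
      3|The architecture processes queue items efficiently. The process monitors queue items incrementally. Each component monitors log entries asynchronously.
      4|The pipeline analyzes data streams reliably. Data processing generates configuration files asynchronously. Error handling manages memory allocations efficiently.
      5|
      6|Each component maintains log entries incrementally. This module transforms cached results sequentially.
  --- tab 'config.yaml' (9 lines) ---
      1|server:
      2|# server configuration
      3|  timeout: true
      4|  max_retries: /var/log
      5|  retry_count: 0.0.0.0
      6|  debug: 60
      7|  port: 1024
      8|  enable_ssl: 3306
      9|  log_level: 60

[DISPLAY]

     ┏━━━━━━━━━━━━━━━━━━━━┓                           
     ┃ Mineswee┏━━━━━━━━━━━━━━━━━━━━━━━━━━━━━━━━━━━┓  
     ┠─────────┃ TabContainer                      ┃  
     ┃■■■■■■■■■┠─────┏━━━━━━━━━━━━━━━━━━━━━━┓──────┨  
     ┃■■■■■■■■■┃[acce┃ TabContainer         ┃      ┃  
     ┃■■■■■■■■■┃─────┠──────────────────────┨──────┃  
     ┃■■■■■■■■■┃2024-┃[settings.yaml]│ notes┃G] aut┃  
     ┃■■■■■■■■■┃2024-┃──────────────────────┃G] api┃  
     ┃■■■■■■■■■┃2024-┃cache:                ┃] api.┃  
     ┃■■■■■■■■■┃2024-┃  max_retries: 8080   ┃] db.p┃  
     ┃■■■■■■■■■┗━━━━━┃  log_level: 100      ┃━━━━━━┛  
     ┃■■■■■■■■■■     ┃  interval: true      ┃         
     ┃■■■■■■■■■■     ┃                      ┃         
     ┃               ┃server:               ┃         
     ┃               ┃# server configuration┃         
     ┃               ┃  max_connections: utf┃         
     ┗━━━━━━━━━━━━━━━┗━━━━━━━━━━━━━━━━━━━━━━┛         
                                                      
                                                      


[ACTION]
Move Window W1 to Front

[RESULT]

     ┏━━━━━━━━━━━━━━━━━━━━┓                           
     ┃ Mineswee┏━━━━━━━━━━━━━━━━━━━━━━━━━━━━━━━━━━━┓  
     ┠─────────┃ TabContainer                      ┃  
     ┃■■■■■■■■■┠───────────────────────────────────┨  
     ┃■■■■■■■■■┃[access.log]│ report.md            ┃  
     ┃■■■■■■■■■┃───────────────────────────────────┃  
     ┃■■■■■■■■■┃2024-01-15 00:00:01.737 [DEBUG] aut┃  
     ┃■■■■■■■■■┃2024-01-15 00:00:04.947 [DEBUG] api┃  
     ┃■■■■■■■■■┃2024-01-15 00:00:08.425 [INFO] api.┃  
     ┃■■■■■■■■■┃2024-01-15 00:00:09.276 [WARN] db.p┃  
     ┃■■■■■■■■■┗━━━━━━━━━━━━━━━━━━━━━━━━━━━━━━━━━━━┛  
     ┃■■■■■■■■■■     ┃  interval: true      ┃         
     ┃■■■■■■■■■■     ┃                      ┃         
     ┃               ┃server:               ┃         
     ┃               ┃# server configuration┃         
     ┃               ┃  max_connections: utf┃         
     ┗━━━━━━━━━━━━━━━┗━━━━━━━━━━━━━━━━━━━━━━┛         
                                                      
                                                      


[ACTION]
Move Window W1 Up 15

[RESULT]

     ┏━━━━━━━━━┃ TabContainer                      ┃  
     ┃ Mineswee┠───────────────────────────────────┨  
     ┠─────────┃[access.log]│ report.md            ┃  
     ┃■■■■■■■■■┃───────────────────────────────────┃  
     ┃■■■■■■■■■┃2024-01-15 00:00:01.737 [DEBUG] aut┃  
     ┃■■■■■■■■■┃2024-01-15 00:00:04.947 [DEBUG] api┃  
     ┃■■■■■■■■■┃2024-01-15 00:00:08.425 [INFO] api.┃  
     ┃■■■■■■■■■┃2024-01-15 00:00:09.276 [WARN] db.p┃  
     ┃■■■■■■■■■┗━━━━━━━━━━━━━━━━━━━━━━━━━━━━━━━━━━━┛  
     ┃■■■■■■■■■■     ┃  max_retries: 8080   ┃         
     ┃■■■■■■■■■■     ┃  log_level: 100      ┃         
     ┃■■■■■■■■■■     ┃  interval: true      ┃         
     ┃■■■■■■■■■■     ┃                      ┃         
     ┃               ┃server:               ┃         
     ┃               ┃# server configuration┃         
     ┃               ┃  max_connections: utf┃         
     ┗━━━━━━━━━━━━━━━┗━━━━━━━━━━━━━━━━━━━━━━┛         
                                                      
                                                      


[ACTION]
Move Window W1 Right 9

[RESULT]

     ┏━━━━━━━━━━━━━━━━━━┃ TabContainer                
     ┃ Minesweeper      ┠─────────────────────────────
     ┠──────────────────┃[access.log]│ report.md      
     ┃■■■■■■■■■■     ┏━━┃─────────────────────────────
     ┃■■■■■■■■■■     ┃ T┃2024-01-15 00:00:01.737 [DEBU
     ┃■■■■■■■■■■     ┠──┃2024-01-15 00:00:04.947 [DEBU
     ┃■■■■■■■■■■     ┃[s┃2024-01-15 00:00:08.425 [INFO
     ┃■■■■■■■■■■     ┃──┃2024-01-15 00:00:09.276 [WARN
     ┃■■■■■■■■■■     ┃ca┗━━━━━━━━━━━━━━━━━━━━━━━━━━━━━
     ┃■■■■■■■■■■     ┃  max_retries: 8080   ┃         
     ┃■■■■■■■■■■     ┃  log_level: 100      ┃         
     ┃■■■■■■■■■■     ┃  interval: true      ┃         
     ┃■■■■■■■■■■     ┃                      ┃         
     ┃               ┃server:               ┃         
     ┃               ┃# server configuration┃         
     ┃               ┃  max_connections: utf┃         
     ┗━━━━━━━━━━━━━━━┗━━━━━━━━━━━━━━━━━━━━━━┛         
                                                      
                                                      


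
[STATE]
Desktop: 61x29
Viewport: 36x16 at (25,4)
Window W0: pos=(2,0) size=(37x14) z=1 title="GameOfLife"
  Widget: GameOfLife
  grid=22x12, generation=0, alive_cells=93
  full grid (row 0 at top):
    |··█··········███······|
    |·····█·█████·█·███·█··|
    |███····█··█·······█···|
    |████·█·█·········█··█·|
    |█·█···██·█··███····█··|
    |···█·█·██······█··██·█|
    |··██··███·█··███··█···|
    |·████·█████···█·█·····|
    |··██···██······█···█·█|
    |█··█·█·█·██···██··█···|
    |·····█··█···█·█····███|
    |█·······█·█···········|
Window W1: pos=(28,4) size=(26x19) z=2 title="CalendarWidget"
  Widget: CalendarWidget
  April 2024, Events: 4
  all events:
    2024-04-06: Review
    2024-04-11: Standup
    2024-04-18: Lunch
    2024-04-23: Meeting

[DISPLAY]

   ┏━━━━━━━━━━━━━━━━━━━━━━━━┓       
   ┃ CalendarWidget         ┃       
   ┠────────────────────────┨       
   ┃       April 2024       ┃       
   ┃Mo Tu We Th Fr Sa Su    ┃       
   ┃ 1  2  3  4  5  6*  7   ┃       
   ┃ 8  9 10 11* 12 13 14   ┃       
   ┃15 16 17 18* 19 20 21   ┃       
   ┃22 23* 24 25 26 27 28   ┃       
━━━┃29 30                   ┃       
   ┃                        ┃       
   ┃                        ┃       
   ┃                        ┃       
   ┃                        ┃       
   ┃                        ┃       
   ┃                        ┃       


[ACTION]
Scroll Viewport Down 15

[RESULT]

━━━┃29 30                   ┃       
   ┃                        ┃       
   ┃                        ┃       
   ┃                        ┃       
   ┃                        ┃       
   ┃                        ┃       
   ┃                        ┃       
   ┃                        ┃       
   ┃                        ┃       
   ┗━━━━━━━━━━━━━━━━━━━━━━━━┛       
                                    
                                    
                                    
                                    
                                    
                                    


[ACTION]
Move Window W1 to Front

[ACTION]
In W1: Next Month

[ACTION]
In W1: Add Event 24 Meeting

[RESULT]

━━━┃27 28 29 30 31          ┃       
   ┃                        ┃       
   ┃                        ┃       
   ┃                        ┃       
   ┃                        ┃       
   ┃                        ┃       
   ┃                        ┃       
   ┃                        ┃       
   ┃                        ┃       
   ┗━━━━━━━━━━━━━━━━━━━━━━━━┛       
                                    
                                    
                                    
                                    
                                    
                                    


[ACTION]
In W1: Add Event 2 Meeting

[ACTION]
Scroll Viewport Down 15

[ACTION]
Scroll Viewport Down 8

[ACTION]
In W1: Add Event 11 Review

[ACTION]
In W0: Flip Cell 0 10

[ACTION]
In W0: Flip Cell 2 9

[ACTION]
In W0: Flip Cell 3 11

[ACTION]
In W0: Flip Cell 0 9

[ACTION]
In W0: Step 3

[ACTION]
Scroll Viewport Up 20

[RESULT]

━━━━━━━━━━━━━┓                      
             ┃                      
─────────────┨                      
             ┃                      
   ┏━━━━━━━━━━━━━━━━━━━━━━━━┓       
   ┃ CalendarWidget         ┃       
   ┠────────────────────────┨       
   ┃        May 2024        ┃       
   ┃Mo Tu We Th Fr Sa Su    ┃       
   ┃       1  2*  3  4  5   ┃       
   ┃ 6  7  8  9 10 11* 12   ┃       
   ┃13 14 15 16 17 18 19    ┃       
   ┃20 21 22 23 24* 25 26   ┃       
━━━┃27 28 29 30 31          ┃       
   ┃                        ┃       
   ┃                        ┃       


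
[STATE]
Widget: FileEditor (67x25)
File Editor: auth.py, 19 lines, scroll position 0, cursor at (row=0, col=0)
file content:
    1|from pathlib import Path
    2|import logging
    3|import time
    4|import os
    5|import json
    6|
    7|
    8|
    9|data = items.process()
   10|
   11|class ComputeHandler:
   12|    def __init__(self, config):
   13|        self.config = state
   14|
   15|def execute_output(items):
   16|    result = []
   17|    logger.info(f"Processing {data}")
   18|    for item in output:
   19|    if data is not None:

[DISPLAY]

█rom pathlib import Path                                          ▲
import logging                                                    █
import time                                                       ░
import os                                                         ░
import json                                                       ░
                                                                  ░
                                                                  ░
                                                                  ░
data = items.process()                                            ░
                                                                  ░
class ComputeHandler:                                             ░
    def __init__(self, config):                                   ░
        self.config = state                                       ░
                                                                  ░
def execute_output(items):                                        ░
    result = []                                                   ░
    logger.info(f"Processing {data}")                             ░
    for item in output:                                           ░
    if data is not None:                                          ░
                                                                  ░
                                                                  ░
                                                                  ░
                                                                  ░
                                                                  ░
                                                                  ▼


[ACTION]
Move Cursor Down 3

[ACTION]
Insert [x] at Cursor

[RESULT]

from pathlib import Path                                          ▲
import logging                                                    █
import time                                                       ░
x█mport os                                                        ░
import json                                                       ░
                                                                  ░
                                                                  ░
                                                                  ░
data = items.process()                                            ░
                                                                  ░
class ComputeHandler:                                             ░
    def __init__(self, config):                                   ░
        self.config = state                                       ░
                                                                  ░
def execute_output(items):                                        ░
    result = []                                                   ░
    logger.info(f"Processing {data}")                             ░
    for item in output:                                           ░
    if data is not None:                                          ░
                                                                  ░
                                                                  ░
                                                                  ░
                                                                  ░
                                                                  ░
                                                                  ▼


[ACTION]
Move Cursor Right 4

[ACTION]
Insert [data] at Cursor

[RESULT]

from pathlib import Path                                          ▲
import logging                                                    █
import time                                                       ░
ximpodata█t os                                                    ░
import json                                                       ░
                                                                  ░
                                                                  ░
                                                                  ░
data = items.process()                                            ░
                                                                  ░
class ComputeHandler:                                             ░
    def __init__(self, config):                                   ░
        self.config = state                                       ░
                                                                  ░
def execute_output(items):                                        ░
    result = []                                                   ░
    logger.info(f"Processing {data}")                             ░
    for item in output:                                           ░
    if data is not None:                                          ░
                                                                  ░
                                                                  ░
                                                                  ░
                                                                  ░
                                                                  ░
                                                                  ▼
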